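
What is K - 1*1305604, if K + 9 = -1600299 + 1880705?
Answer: -1025207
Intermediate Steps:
K = 280397 (K = -9 + (-1600299 + 1880705) = -9 + 280406 = 280397)
K - 1*1305604 = 280397 - 1*1305604 = 280397 - 1305604 = -1025207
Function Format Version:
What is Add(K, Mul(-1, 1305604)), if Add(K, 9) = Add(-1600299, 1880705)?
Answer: -1025207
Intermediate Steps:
K = 280397 (K = Add(-9, Add(-1600299, 1880705)) = Add(-9, 280406) = 280397)
Add(K, Mul(-1, 1305604)) = Add(280397, Mul(-1, 1305604)) = Add(280397, -1305604) = -1025207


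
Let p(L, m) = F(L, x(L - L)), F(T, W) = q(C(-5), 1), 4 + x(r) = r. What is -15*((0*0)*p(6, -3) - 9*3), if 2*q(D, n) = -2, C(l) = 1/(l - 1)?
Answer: 405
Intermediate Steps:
C(l) = 1/(-1 + l)
x(r) = -4 + r
q(D, n) = -1 (q(D, n) = (1/2)*(-2) = -1)
F(T, W) = -1
p(L, m) = -1
-15*((0*0)*p(6, -3) - 9*3) = -15*((0*0)*(-1) - 9*3) = -15*(0*(-1) - 27) = -15*(0 - 27) = -15*(-27) = 405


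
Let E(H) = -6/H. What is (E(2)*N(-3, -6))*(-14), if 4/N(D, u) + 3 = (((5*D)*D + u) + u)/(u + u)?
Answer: -672/23 ≈ -29.217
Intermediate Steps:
N(D, u) = 4/(-3 + (2*u + 5*D²)/(2*u)) (N(D, u) = 4/(-3 + (((5*D)*D + u) + u)/(u + u)) = 4/(-3 + ((5*D² + u) + u)/((2*u))) = 4/(-3 + ((u + 5*D²) + u)*(1/(2*u))) = 4/(-3 + (2*u + 5*D²)*(1/(2*u))) = 4/(-3 + (2*u + 5*D²)/(2*u)))
(E(2)*N(-3, -6))*(-14) = ((-6/2)*(8*(-6)/(-4*(-6) + 5*(-3)²)))*(-14) = ((-6*½)*(8*(-6)/(24 + 5*9)))*(-14) = -24*(-6)/(24 + 45)*(-14) = -24*(-6)/69*(-14) = -3*(-16/23)*(-14) = (48/23)*(-14) = -672/23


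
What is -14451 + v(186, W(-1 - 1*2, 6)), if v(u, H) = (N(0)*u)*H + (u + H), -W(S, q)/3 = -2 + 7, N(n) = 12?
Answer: -47760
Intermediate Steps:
W(S, q) = -15 (W(S, q) = -3*(-2 + 7) = -3*5 = -15)
v(u, H) = H + u + 12*H*u (v(u, H) = (12*u)*H + (u + H) = 12*H*u + (H + u) = H + u + 12*H*u)
-14451 + v(186, W(-1 - 1*2, 6)) = -14451 + (-15 + 186 + 12*(-15)*186) = -14451 + (-15 + 186 - 33480) = -14451 - 33309 = -47760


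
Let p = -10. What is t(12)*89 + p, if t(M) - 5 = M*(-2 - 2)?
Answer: -3837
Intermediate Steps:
t(M) = 5 - 4*M (t(M) = 5 + M*(-2 - 2) = 5 + M*(-4) = 5 - 4*M)
t(12)*89 + p = (5 - 4*12)*89 - 10 = (5 - 48)*89 - 10 = -43*89 - 10 = -3827 - 10 = -3837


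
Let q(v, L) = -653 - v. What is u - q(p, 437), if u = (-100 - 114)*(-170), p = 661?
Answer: 37694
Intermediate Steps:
u = 36380 (u = -214*(-170) = 36380)
u - q(p, 437) = 36380 - (-653 - 1*661) = 36380 - (-653 - 661) = 36380 - 1*(-1314) = 36380 + 1314 = 37694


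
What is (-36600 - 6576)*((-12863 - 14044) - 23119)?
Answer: 2159922576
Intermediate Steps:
(-36600 - 6576)*((-12863 - 14044) - 23119) = -43176*(-26907 - 23119) = -43176*(-50026) = 2159922576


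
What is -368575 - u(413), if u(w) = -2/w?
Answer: -152221473/413 ≈ -3.6858e+5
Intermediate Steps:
-368575 - u(413) = -368575 - (-2)/413 = -368575 - 1*(-2/413) = -368575 + 2/413 = -152221473/413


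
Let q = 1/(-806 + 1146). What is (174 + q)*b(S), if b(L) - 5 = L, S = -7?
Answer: -59161/170 ≈ -348.01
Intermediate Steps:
b(L) = 5 + L
q = 1/340 ≈ 0.0029412
(174 + q)*b(S) = (174 + 1/340)*(5 - 7) = (59161/340)*(-2) = -59161/170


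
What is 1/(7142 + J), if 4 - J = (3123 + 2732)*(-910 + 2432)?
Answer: -1/8904164 ≈ -1.1231e-7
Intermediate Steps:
J = -8911306 (J = 4 - (3123 + 2732)*(-910 + 2432) = 4 - 5855*1522 = 4 - 1*8911310 = 4 - 8911310 = -8911306)
1/(7142 + J) = 1/(7142 - 8911306) = 1/(-8904164) = -1/8904164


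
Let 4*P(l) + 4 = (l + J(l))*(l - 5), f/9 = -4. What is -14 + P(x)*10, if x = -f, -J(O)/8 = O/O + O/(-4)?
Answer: 7726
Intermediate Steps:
f = -36 (f = 9*(-4) = -36)
J(O) = -8 + 2*O (J(O) = -8*(O/O + O/(-4)) = -8*(1 + O*(-¼)) = -8*(1 - O/4) = -8 + 2*O)
x = 36 (x = -1*(-36) = 36)
P(l) = -1 + (-8 + 3*l)*(-5 + l)/4 (P(l) = -1 + ((l + (-8 + 2*l))*(l - 5))/4 = -1 + ((-8 + 3*l)*(-5 + l))/4 = -1 + (-8 + 3*l)*(-5 + l)/4)
-14 + P(x)*10 = -14 + (9 - 23/4*36 + (¾)*36²)*10 = -14 + (9 - 207 + (¾)*1296)*10 = -14 + (9 - 207 + 972)*10 = -14 + 774*10 = -14 + 7740 = 7726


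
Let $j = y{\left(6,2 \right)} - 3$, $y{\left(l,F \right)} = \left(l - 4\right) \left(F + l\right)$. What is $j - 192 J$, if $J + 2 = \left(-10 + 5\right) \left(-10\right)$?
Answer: $-9203$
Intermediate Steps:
$J = 48$ ($J = -2 + \left(-10 + 5\right) \left(-10\right) = -2 - -50 = -2 + 50 = 48$)
$y{\left(l,F \right)} = \left(-4 + l\right) \left(F + l\right)$
$j = 13$ ($j = \left(6^{2} - 8 - 24 + 2 \cdot 6\right) - 3 = \left(36 - 8 - 24 + 12\right) - 3 = 16 - 3 = 13$)
$j - 192 J = 13 - 9216 = -9203$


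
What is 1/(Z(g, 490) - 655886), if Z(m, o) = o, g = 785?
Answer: -1/655396 ≈ -1.5258e-6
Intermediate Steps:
1/(Z(g, 490) - 655886) = 1/(490 - 655886) = 1/(-655396) = -1/655396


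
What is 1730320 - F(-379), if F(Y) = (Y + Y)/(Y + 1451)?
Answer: 927451899/536 ≈ 1.7303e+6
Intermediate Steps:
F(Y) = 2*Y/(1451 + Y) (F(Y) = (2*Y)/(1451 + Y) = 2*Y/(1451 + Y))
1730320 - F(-379) = 1730320 - 2*(-379)/(1451 - 379) = 1730320 - 2*(-379)/1072 = 1730320 - 1*(-379/536) = 1730320 + 379/536 = 927451899/536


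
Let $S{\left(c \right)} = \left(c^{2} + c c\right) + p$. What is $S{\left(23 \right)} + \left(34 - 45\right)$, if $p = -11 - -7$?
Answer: $1043$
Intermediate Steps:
$p = -4$ ($p = -11 + 7 = -4$)
$S{\left(c \right)} = -4 + 2 c^{2}$ ($S{\left(c \right)} = \left(c^{2} + c c\right) - 4 = \left(c^{2} + c^{2}\right) - 4 = 2 c^{2} - 4 = -4 + 2 c^{2}$)
$S{\left(23 \right)} + \left(34 - 45\right) = \left(-4 + 2 \cdot 23^{2}\right) + \left(34 - 45\right) = \left(-4 + 2 \cdot 529\right) + \left(34 - 45\right) = \left(-4 + 1058\right) - 11 = 1054 - 11 = 1043$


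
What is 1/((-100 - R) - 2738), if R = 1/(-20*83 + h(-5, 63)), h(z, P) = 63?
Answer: -1597/4532285 ≈ -0.00035236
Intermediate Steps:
R = -1/1597 (R = 1/(-20*83 + 63) = 1/(-1660 + 63) = 1/(-1597) = -1/1597 ≈ -0.00062617)
1/((-100 - R) - 2738) = 1/((-100 - 1*(-1/1597)) - 2738) = 1/((-100 + 1/1597) - 2738) = 1/(-159699/1597 - 2738) = 1/(-4532285/1597) = -1597/4532285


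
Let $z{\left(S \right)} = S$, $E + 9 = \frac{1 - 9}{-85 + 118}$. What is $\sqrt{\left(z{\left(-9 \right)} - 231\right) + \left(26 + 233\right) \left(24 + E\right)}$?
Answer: $\frac{\sqrt{3901029}}{33} \approx 59.852$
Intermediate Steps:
$E = - \frac{305}{33}$ ($E = -9 + \frac{1 - 9}{-85 + 118} = -9 - \frac{8}{33} = - \frac{305}{33} \approx -9.2424$)
$\sqrt{\left(z{\left(-9 \right)} - 231\right) + \left(26 + 233\right) \left(24 + E\right)} = \sqrt{\left(-9 - 231\right) + \left(26 + 233\right) \left(24 - \frac{305}{33}\right)} = \sqrt{\left(-9 - 231\right) + 259 \cdot \frac{487}{33}} = \sqrt{-240 + \frac{126133}{33}} = \sqrt{\frac{118213}{33}} = \frac{\sqrt{3901029}}{33}$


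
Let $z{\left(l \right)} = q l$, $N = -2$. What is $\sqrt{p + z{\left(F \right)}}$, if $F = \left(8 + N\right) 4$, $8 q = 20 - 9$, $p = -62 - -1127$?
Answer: $3 \sqrt{122} \approx 33.136$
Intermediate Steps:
$p = 1065$ ($p = -62 + 1127 = 1065$)
$q = \frac{11}{8}$ ($q = \frac{20 - 9}{8} = \frac{1}{8} \cdot 11 = \frac{11}{8} \approx 1.375$)
$F = 24$ ($F = \left(8 - 2\right) 4 = 6 \cdot 4 = 24$)
$z{\left(l \right)} = \frac{11 l}{8}$
$\sqrt{p + z{\left(F \right)}} = \sqrt{1065 + \frac{11}{8} \cdot 24} = \sqrt{1065 + 33} = \sqrt{1098} = 3 \sqrt{122}$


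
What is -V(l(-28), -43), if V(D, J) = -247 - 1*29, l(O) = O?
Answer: 276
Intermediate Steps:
V(D, J) = -276 (V(D, J) = -247 - 29 = -276)
-V(l(-28), -43) = -1*(-276) = 276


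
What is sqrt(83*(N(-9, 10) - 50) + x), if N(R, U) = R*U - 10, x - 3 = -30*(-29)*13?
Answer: I*sqrt(1137) ≈ 33.719*I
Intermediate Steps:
x = 11313 (x = 3 - 30*(-29)*13 = 3 + 870*13 = 3 + 11310 = 11313)
N(R, U) = -10 + R*U
sqrt(83*(N(-9, 10) - 50) + x) = sqrt(83*((-10 - 9*10) - 50) + 11313) = sqrt(83*((-10 - 90) - 50) + 11313) = sqrt(83*(-100 - 50) + 11313) = sqrt(83*(-150) + 11313) = sqrt(-12450 + 11313) = sqrt(-1137) = I*sqrt(1137)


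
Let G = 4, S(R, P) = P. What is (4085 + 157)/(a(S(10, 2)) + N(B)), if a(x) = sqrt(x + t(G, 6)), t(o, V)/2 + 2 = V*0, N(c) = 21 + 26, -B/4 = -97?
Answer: 66458/737 - 1414*I*sqrt(2)/737 ≈ 90.174 - 2.7133*I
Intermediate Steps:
B = 388 (B = -4*(-97) = 388)
N(c) = 47
t(o, V) = -4 (t(o, V) = -4 + 2*(V*0) = -4 + 2*0 = -4 + 0 = -4)
a(x) = sqrt(-4 + x) (a(x) = sqrt(x - 4) = sqrt(-4 + x))
(4085 + 157)/(a(S(10, 2)) + N(B)) = (4085 + 157)/(sqrt(-4 + 2) + 47) = 4242/(sqrt(-2) + 47) = 4242/(I*sqrt(2) + 47) = 4242/(47 + I*sqrt(2))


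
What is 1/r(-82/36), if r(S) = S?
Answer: -18/41 ≈ -0.43902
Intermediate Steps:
1/r(-82/36) = 1/(-82/36) = 1/(-82*1/36) = 1/(-41/18) = -18/41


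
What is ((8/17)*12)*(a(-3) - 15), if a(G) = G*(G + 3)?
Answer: -1440/17 ≈ -84.706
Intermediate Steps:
a(G) = G*(3 + G)
((8/17)*12)*(a(-3) - 15) = ((8/17)*12)*(-3*(3 - 3) - 15) = ((8*(1/17))*12)*(-3*0 - 15) = ((8/17)*12)*(0 - 15) = (96/17)*(-15) = -1440/17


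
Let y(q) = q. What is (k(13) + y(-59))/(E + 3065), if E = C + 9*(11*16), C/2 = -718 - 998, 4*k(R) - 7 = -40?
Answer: -269/4868 ≈ -0.055259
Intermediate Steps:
k(R) = -33/4 (k(R) = 7/4 + (¼)*(-40) = 7/4 - 10 = -33/4)
C = -3432 (C = 2*(-718 - 998) = 2*(-1716) = -3432)
E = -1848 (E = -3432 + 9*(11*16) = -3432 + 9*176 = -3432 + 1584 = -1848)
(k(13) + y(-59))/(E + 3065) = (-33/4 - 59)/(-1848 + 3065) = -269/4/1217 = -269/4*1/1217 = -269/4868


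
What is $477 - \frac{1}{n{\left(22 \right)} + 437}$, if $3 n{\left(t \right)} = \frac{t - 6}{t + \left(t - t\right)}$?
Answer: $\frac{6882600}{14429} \approx 477.0$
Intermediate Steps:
$n{\left(t \right)} = \frac{-6 + t}{3 t}$ ($n{\left(t \right)} = \frac{\left(t - 6\right) \frac{1}{t + \left(t - t\right)}}{3} = \frac{\left(-6 + t\right) \frac{1}{t + 0}}{3} = \frac{\left(-6 + t\right) \frac{1}{t}}{3} = \frac{\frac{1}{t} \left(-6 + t\right)}{3} = \frac{-6 + t}{3 t}$)
$477 - \frac{1}{n{\left(22 \right)} + 437} = 477 - \frac{1}{\frac{-6 + 22}{3 \cdot 22} + 437} = 477 - \frac{1}{\frac{1}{3} \cdot \frac{1}{22} \cdot 16 + 437} = 477 - \frac{1}{\frac{8}{33} + 437} = 477 - \frac{1}{\frac{14429}{33}} = 477 - \frac{33}{14429} = \frac{6882600}{14429}$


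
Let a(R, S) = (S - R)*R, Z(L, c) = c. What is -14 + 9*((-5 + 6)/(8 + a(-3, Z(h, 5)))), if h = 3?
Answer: -233/16 ≈ -14.563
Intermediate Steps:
a(R, S) = R*(S - R)
-14 + 9*((-5 + 6)/(8 + a(-3, Z(h, 5)))) = -14 + 9*((-5 + 6)/(8 - 3*(5 - 1*(-3)))) = -14 + 9*(1/(8 - 3*(5 + 3))) = -14 + 9*(1/(8 - 3*8)) = -14 + 9*(1/(8 - 24)) = -14 + 9*(1/(-16)) = -14 + 9*(1*(-1/16)) = -14 + 9*(-1/16) = -14 - 9/16 = -233/16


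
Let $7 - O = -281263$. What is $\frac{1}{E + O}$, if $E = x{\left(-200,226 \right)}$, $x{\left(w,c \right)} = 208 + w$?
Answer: $\frac{1}{281278} \approx 3.5552 \cdot 10^{-6}$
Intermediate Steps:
$O = 281270$ ($O = 7 - -281263 = 7 + 281263 = 281270$)
$E = 8$ ($E = 208 - 200 = 8$)
$\frac{1}{E + O} = \frac{1}{8 + 281270} = \frac{1}{281278}$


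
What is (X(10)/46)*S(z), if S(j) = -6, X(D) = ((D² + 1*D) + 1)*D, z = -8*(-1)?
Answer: -3330/23 ≈ -144.78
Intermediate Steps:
z = 8
X(D) = D*(1 + D + D²) (X(D) = ((D² + D) + 1)*D = ((D + D²) + 1)*D = (1 + D + D²)*D = D*(1 + D + D²))
(X(10)/46)*S(z) = ((10*(1 + 10 + 10²))/46)*(-6) = ((10*(1 + 10 + 100))*(1/46))*(-6) = ((10*111)*(1/46))*(-6) = (1110*(1/46))*(-6) = (555/23)*(-6) = -3330/23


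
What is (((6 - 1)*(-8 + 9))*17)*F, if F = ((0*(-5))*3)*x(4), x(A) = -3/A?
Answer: 0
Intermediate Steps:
F = 0 (F = ((0*(-5))*3)*(-3/4) = (0*3)*(-3*1/4) = 0*(-3/4) = 0)
(((6 - 1)*(-8 + 9))*17)*F = (((6 - 1)*(-8 + 9))*17)*0 = ((5*1)*17)*0 = (5*17)*0 = 85*0 = 0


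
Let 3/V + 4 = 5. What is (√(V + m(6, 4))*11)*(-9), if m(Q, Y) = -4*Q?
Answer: -99*I*√21 ≈ -453.67*I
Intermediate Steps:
V = 3 (V = 3/(-4 + 5) = 3/1 = 3*1 = 3)
(√(V + m(6, 4))*11)*(-9) = (√(3 - 4*6)*11)*(-9) = (√(3 - 24)*11)*(-9) = (√(-21)*11)*(-9) = ((I*√21)*11)*(-9) = (11*I*√21)*(-9) = -99*I*√21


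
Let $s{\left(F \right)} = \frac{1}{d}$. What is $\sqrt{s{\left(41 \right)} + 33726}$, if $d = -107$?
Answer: $\frac{\sqrt{386128867}}{107} \approx 183.65$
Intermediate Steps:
$s{\left(F \right)} = - \frac{1}{107}$ ($s{\left(F \right)} = \frac{1}{-107} = - \frac{1}{107}$)
$\sqrt{s{\left(41 \right)} + 33726} = \sqrt{- \frac{1}{107} + 33726} = \sqrt{\frac{3608681}{107}} = \frac{\sqrt{386128867}}{107}$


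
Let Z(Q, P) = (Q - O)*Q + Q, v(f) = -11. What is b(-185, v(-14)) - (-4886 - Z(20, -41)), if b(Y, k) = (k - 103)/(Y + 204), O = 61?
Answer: 4080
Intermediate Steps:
b(Y, k) = (-103 + k)/(204 + Y)
Z(Q, P) = Q + Q*(-61 + Q) (Z(Q, P) = (Q - 1*61)*Q + Q = (Q - 61)*Q + Q = (-61 + Q)*Q + Q = Q*(-61 + Q) + Q = Q + Q*(-61 + Q))
b(-185, v(-14)) - (-4886 - Z(20, -41)) = (-103 - 11)/(204 - 185) - (-4886 - 20*(-60 + 20)) = -114/19 - (-4886 - 20*(-40)) = (1/19)*(-114) - (-4886 - 1*(-800)) = -6 - (-4886 + 800) = -6 - 1*(-4086) = -6 + 4086 = 4080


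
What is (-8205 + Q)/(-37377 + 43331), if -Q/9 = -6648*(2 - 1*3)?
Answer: -68037/5954 ≈ -11.427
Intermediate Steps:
Q = -59832 (Q = -(-59832)*(2 - 1*3) = -(-59832)*(2 - 3) = -(-59832)*(-1) = -9*6648 = -59832)
(-8205 + Q)/(-37377 + 43331) = (-8205 - 59832)/(-37377 + 43331) = -68037/5954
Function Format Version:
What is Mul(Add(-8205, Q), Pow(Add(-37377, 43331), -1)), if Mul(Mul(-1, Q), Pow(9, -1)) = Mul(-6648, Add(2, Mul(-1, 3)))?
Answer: Rational(-68037, 5954) ≈ -11.427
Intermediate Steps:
Q = -59832 (Q = Mul(-9, Mul(-6648, Add(2, Mul(-1, 3)))) = Mul(-9, Mul(-6648, Add(2, -3))) = Mul(-9, Mul(-6648, -1)) = Mul(-9, 6648) = -59832)
Mul(Add(-8205, Q), Pow(Add(-37377, 43331), -1)) = Mul(Add(-8205, -59832), Pow(Add(-37377, 43331), -1)) = Mul(-68037, Pow(5954, -1)) = Mul(-68037, Rational(1, 5954)) = Rational(-68037, 5954)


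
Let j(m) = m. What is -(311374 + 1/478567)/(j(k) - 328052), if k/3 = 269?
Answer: 149013321059/156608657915 ≈ 0.95150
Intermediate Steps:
k = 807 (k = 3*269 = 807)
-(311374 + 1/478567)/(j(k) - 328052) = -(311374 + 1/478567)/(807 - 328052) = -(311374 + 1/478567)/(-327245) = -149013321059*(-1)/(478567*327245) = -1*(-149013321059/156608657915) = 149013321059/156608657915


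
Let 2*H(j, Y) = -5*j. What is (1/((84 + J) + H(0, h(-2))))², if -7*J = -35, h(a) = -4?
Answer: 1/7921 ≈ 0.00012625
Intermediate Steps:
J = 5 (J = -⅐*(-35) = 5)
H(j, Y) = -5*j/2 (H(j, Y) = (-5*j)/2 = -5*j/2)
(1/((84 + J) + H(0, h(-2))))² = (1/((84 + 5) - 5/2*0))² = (1/(89 + 0))² = (1/89)² = 1/7921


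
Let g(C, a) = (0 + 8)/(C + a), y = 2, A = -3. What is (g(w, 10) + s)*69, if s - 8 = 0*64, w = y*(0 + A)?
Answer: 690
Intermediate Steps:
w = -6 (w = 2*(0 - 3) = 2*(-3) = -6)
s = 8 (s = 8 + 0*64 = 8 + 0 = 8)
g(C, a) = 8/(C + a)
(g(w, 10) + s)*69 = (8/(-6 + 10) + 8)*69 = (8/4 + 8)*69 = (8*(¼) + 8)*69 = (2 + 8)*69 = 10*69 = 690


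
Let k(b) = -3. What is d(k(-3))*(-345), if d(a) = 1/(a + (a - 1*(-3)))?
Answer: 115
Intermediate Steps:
d(a) = 1/(3 + 2*a) (d(a) = 1/(a + (a + 3)) = 1/(a + (3 + a)) = 1/(3 + 2*a))
d(k(-3))*(-345) = -345/(3 + 2*(-3)) = -345/(3 - 6) = -345/(-3) = -1/3*(-345) = 115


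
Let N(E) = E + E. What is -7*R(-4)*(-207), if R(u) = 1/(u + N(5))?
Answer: 483/2 ≈ 241.50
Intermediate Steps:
N(E) = 2*E
R(u) = 1/(10 + u) (R(u) = 1/(u + 2*5) = 1/(u + 10) = 1/(10 + u))
-7*R(-4)*(-207) = -7/(10 - 4)*(-207) = -7/6*(-207) = 483/2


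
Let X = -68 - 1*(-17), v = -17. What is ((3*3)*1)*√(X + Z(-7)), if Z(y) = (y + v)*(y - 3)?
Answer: 27*√21 ≈ 123.73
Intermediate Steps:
Z(y) = (-17 + y)*(-3 + y) (Z(y) = (y - 17)*(y - 3) = (-17 + y)*(-3 + y))
X = -51 (X = -68 + 17 = -51)
((3*3)*1)*√(X + Z(-7)) = ((3*3)*1)*√(-51 + (51 + (-7)² - 20*(-7))) = (9*1)*√(-51 + (51 + 49 + 140)) = 9*√(-51 + 240) = 9*√189 = 9*(3*√21) = 27*√21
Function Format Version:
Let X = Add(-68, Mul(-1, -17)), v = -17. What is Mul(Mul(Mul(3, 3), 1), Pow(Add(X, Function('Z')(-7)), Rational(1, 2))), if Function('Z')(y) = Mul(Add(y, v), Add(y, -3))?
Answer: Mul(27, Pow(21, Rational(1, 2))) ≈ 123.73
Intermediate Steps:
Function('Z')(y) = Mul(Add(-17, y), Add(-3, y)) (Function('Z')(y) = Mul(Add(y, -17), Add(y, -3)) = Mul(Add(-17, y), Add(-3, y)))
X = -51 (X = Add(-68, 17) = -51)
Mul(Mul(Mul(3, 3), 1), Pow(Add(X, Function('Z')(-7)), Rational(1, 2))) = Mul(Mul(Mul(3, 3), 1), Pow(Add(-51, Add(51, Pow(-7, 2), Mul(-20, -7))), Rational(1, 2))) = Mul(Mul(9, 1), Pow(Add(-51, Add(51, 49, 140)), Rational(1, 2))) = Mul(9, Pow(Add(-51, 240), Rational(1, 2))) = Mul(9, Pow(189, Rational(1, 2))) = Mul(9, Mul(3, Pow(21, Rational(1, 2)))) = Mul(27, Pow(21, Rational(1, 2)))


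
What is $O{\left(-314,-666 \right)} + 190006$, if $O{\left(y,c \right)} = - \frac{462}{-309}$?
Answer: $\frac{19570772}{103} \approx 1.9001 \cdot 10^{5}$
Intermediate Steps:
$O{\left(y,c \right)} = \frac{154}{103}$ ($O{\left(y,c \right)} = \left(-462\right) \left(- \frac{1}{309}\right) = \frac{154}{103}$)
$O{\left(-314,-666 \right)} + 190006 = \frac{154}{103} + 190006 = \frac{19570772}{103}$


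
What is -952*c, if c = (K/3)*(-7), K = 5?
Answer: 33320/3 ≈ 11107.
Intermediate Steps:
c = -35/3 (c = (5/3)*(-7) = -35/3 ≈ -11.667)
-952*c = -952*(-35/3) = 33320/3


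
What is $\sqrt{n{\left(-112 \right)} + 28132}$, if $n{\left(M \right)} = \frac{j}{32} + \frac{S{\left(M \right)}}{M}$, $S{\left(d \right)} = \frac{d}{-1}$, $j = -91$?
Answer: $\frac{\sqrt{1800202}}{8} \approx 167.71$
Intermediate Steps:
$S{\left(d \right)} = - d$ ($S{\left(d \right)} = d \left(-1\right) = - d$)
$n{\left(M \right)} = - \frac{123}{32}$ ($n{\left(M \right)} = - \frac{91}{32} + \frac{\left(-1\right) M}{M} = \left(-91\right) \frac{1}{32} - 1 = - \frac{91}{32} - 1 = - \frac{123}{32}$)
$\sqrt{n{\left(-112 \right)} + 28132} = \sqrt{- \frac{123}{32} + 28132} = \sqrt{\frac{900101}{32}} = \frac{\sqrt{1800202}}{8}$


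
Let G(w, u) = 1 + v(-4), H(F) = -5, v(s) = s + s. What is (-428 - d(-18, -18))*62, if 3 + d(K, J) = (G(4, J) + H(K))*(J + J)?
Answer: -53134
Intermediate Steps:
v(s) = 2*s
G(w, u) = -7 (G(w, u) = 1 + 2*(-4) = 1 - 8 = -7)
d(K, J) = -3 - 24*J (d(K, J) = -3 + (-7 - 5)*(J + J) = -3 - 24*J)
(-428 - d(-18, -18))*62 = (-428 - (-3 - 24*(-18)))*62 = (-428 - (-3 + 432))*62 = (-428 - 1*429)*62 = (-428 - 429)*62 = -857*62 = -53134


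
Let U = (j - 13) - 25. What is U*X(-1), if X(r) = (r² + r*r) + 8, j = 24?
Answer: -140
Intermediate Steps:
U = -14 (U = (24 - 13) - 25 = 11 - 25 = -14)
X(r) = 8 + 2*r² (X(r) = (r² + r²) + 8 = 2*r² + 8 = 8 + 2*r²)
U*X(-1) = -14*(8 + 2*(-1)²) = -14*(8 + 2*1) = -14*(8 + 2) = -14*10 = -140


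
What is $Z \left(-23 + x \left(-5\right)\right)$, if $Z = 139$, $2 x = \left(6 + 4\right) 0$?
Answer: $-3197$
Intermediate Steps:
$x = 0$ ($x = \frac{\left(6 + 4\right) 0}{2} = \frac{10 \cdot 0}{2} = \frac{1}{2} \cdot 0 = 0$)
$Z \left(-23 + x \left(-5\right)\right) = 139 \left(-23 + 0 \left(-5\right)\right) = 139 \left(-23 + 0\right) = 139 \left(-23\right) = -3197$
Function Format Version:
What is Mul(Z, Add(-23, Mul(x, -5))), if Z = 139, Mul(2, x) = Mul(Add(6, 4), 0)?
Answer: -3197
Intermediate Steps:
x = 0 (x = Mul(Rational(1, 2), Mul(Add(6, 4), 0)) = Mul(Rational(1, 2), Mul(10, 0)) = Mul(Rational(1, 2), 0) = 0)
Mul(Z, Add(-23, Mul(x, -5))) = Mul(139, Add(-23, Mul(0, -5))) = Mul(139, Add(-23, 0)) = Mul(139, -23) = -3197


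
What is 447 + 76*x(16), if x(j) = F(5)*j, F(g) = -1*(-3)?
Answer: 4095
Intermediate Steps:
F(g) = 3
x(j) = 3*j
447 + 76*x(16) = 447 + 76*(3*16) = 447 + 76*48 = 447 + 3648 = 4095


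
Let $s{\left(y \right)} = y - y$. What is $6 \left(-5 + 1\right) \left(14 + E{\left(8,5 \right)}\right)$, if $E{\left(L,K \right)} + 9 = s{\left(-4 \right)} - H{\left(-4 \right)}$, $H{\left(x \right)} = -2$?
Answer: $-168$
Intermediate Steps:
$s{\left(y \right)} = 0$
$E{\left(L,K \right)} = -7$ ($E{\left(L,K \right)} = -9 + \left(0 - -2\right) = -9 + \left(0 + 2\right) = -9 + 2 = -7$)
$6 \left(-5 + 1\right) \left(14 + E{\left(8,5 \right)}\right) = 6 \left(-5 + 1\right) \left(14 - 7\right) = 6 \left(-4\right) 7 = \left(-24\right) 7 = -168$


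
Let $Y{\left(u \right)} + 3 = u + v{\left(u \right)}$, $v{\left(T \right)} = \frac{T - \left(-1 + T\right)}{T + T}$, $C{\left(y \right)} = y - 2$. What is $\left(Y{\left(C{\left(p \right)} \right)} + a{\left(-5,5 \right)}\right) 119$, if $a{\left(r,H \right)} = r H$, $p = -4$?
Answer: $- \frac{48671}{12} \approx -4055.9$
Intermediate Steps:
$C{\left(y \right)} = -2 + y$
$v{\left(T \right)} = \frac{1}{2 T}$ ($v{\left(T \right)} = 1 \frac{1}{2 T} = \frac{1}{2 T}$)
$a{\left(r,H \right)} = H r$
$Y{\left(u \right)} = -3 + u + \frac{1}{2 u}$ ($Y{\left(u \right)} = -3 + \left(u + \frac{1}{2 u}\right) = -3 + u + \frac{1}{2 u}$)
$\left(Y{\left(C{\left(p \right)} \right)} + a{\left(-5,5 \right)}\right) 119 = \left(\left(-3 - 6 + \frac{1}{2 \left(-2 - 4\right)}\right) + 5 \left(-5\right)\right) 119 = \left(\left(-3 - 6 + \frac{1}{2 \left(-6\right)}\right) - 25\right) 119 = \left(\left(-3 - 6 + \frac{1}{2} \left(- \frac{1}{6}\right)\right) - 25\right) 119 = \left(\left(-3 - 6 - \frac{1}{12}\right) - 25\right) 119 = \left(- \frac{109}{12} - 25\right) 119 = \left(- \frac{409}{12}\right) 119 = - \frac{48671}{12}$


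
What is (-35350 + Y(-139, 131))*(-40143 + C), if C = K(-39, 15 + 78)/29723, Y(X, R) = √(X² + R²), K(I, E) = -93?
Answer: 42178576538700/29723 - 1193170482*√36482/29723 ≈ 1.4114e+9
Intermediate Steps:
Y(X, R) = √(R² + X²)
C = -93/29723 ≈ -0.0031289
(-35350 + Y(-139, 131))*(-40143 + C) = (-35350 + √(131² + (-139)²))*(-40143 - 93/29723) = (-35350 + √(17161 + 19321))*(-1193170482/29723) = (-35350 + √36482)*(-1193170482/29723) = 42178576538700/29723 - 1193170482*√36482/29723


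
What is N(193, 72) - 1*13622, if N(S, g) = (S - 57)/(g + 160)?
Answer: -395021/29 ≈ -13621.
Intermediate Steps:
N(S, g) = (-57 + S)/(160 + g)
N(193, 72) - 1*13622 = (-57 + 193)/(160 + 72) - 1*13622 = 136/232 - 13622 = (1/232)*136 - 13622 = 17/29 - 13622 = -395021/29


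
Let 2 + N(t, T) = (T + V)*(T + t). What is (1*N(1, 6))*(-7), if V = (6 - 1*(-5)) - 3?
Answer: -672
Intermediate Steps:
V = 8 (V = (6 + 5) - 3 = 11 - 3 = 8)
N(t, T) = -2 + (8 + T)*(T + t) (N(t, T) = -2 + (T + 8)*(T + t) = -2 + (8 + T)*(T + t))
(1*N(1, 6))*(-7) = (1*(-2 + 6**2 + 8*6 + 8*1 + 6*1))*(-7) = (1*(-2 + 36 + 48 + 8 + 6))*(-7) = (1*96)*(-7) = 96*(-7) = -672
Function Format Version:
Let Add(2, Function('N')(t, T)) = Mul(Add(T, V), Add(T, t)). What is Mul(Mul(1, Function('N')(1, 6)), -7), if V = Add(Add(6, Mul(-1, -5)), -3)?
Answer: -672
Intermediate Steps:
V = 8 (V = Add(Add(6, 5), -3) = Add(11, -3) = 8)
Function('N')(t, T) = Add(-2, Mul(Add(8, T), Add(T, t))) (Function('N')(t, T) = Add(-2, Mul(Add(T, 8), Add(T, t))) = Add(-2, Mul(Add(8, T), Add(T, t))))
Mul(Mul(1, Function('N')(1, 6)), -7) = Mul(Mul(1, Add(-2, Pow(6, 2), Mul(8, 6), Mul(8, 1), Mul(6, 1))), -7) = Mul(Mul(1, Add(-2, 36, 48, 8, 6)), -7) = Mul(Mul(1, 96), -7) = Mul(96, -7) = -672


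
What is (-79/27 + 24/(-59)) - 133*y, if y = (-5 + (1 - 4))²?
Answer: -13564925/1593 ≈ -8515.3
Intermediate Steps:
y = 64 (y = (-5 - 3)² = (-8)² = 64)
(-79/27 + 24/(-59)) - 133*y = (-79/27 + 24/(-59)) - 133*64 = (-79*1/27 + 24*(-1/59)) - 8512 = (-79/27 - 24/59) - 8512 = -5309/1593 - 8512 = -13564925/1593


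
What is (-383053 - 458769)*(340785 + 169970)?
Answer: -429964795610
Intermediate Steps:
(-383053 - 458769)*(340785 + 169970) = -841822*510755 = -429964795610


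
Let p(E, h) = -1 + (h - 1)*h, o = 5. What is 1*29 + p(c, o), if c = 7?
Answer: 48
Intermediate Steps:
p(E, h) = -1 + h*(-1 + h) (p(E, h) = -1 + (-1 + h)*h = -1 + h*(-1 + h))
1*29 + p(c, o) = 1*29 + (-1 + 5² - 1*5) = 29 + (-1 + 25 - 5) = 29 + 19 = 48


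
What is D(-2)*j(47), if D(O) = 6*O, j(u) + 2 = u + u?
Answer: -1104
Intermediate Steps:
j(u) = -2 + 2*u (j(u) = -2 + (u + u) = -2 + 2*u)
D(-2)*j(47) = (6*(-2))*(-2 + 2*47) = -12*(-2 + 94) = -12*92 = -1104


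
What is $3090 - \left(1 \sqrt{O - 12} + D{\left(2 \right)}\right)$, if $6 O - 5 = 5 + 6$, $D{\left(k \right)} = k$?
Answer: $3088 - \frac{2 i \sqrt{21}}{3} \approx 3088.0 - 3.055 i$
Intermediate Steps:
$O = \frac{8}{3}$ ($O = \frac{5}{6} + \frac{5 + 6}{6} = \frac{5}{6} + \frac{1}{6} \cdot 11 = \frac{5}{6} + \frac{11}{6} = \frac{8}{3} \approx 2.6667$)
$3090 - \left(1 \sqrt{O - 12} + D{\left(2 \right)}\right) = 3090 - \left(1 \sqrt{\frac{8}{3} - 12} + 2\right) = 3090 - \left(1 \sqrt{- \frac{28}{3}} + 2\right) = 3090 - \left(1 \frac{2 i \sqrt{21}}{3} + 2\right) = 3090 - \left(\frac{2 i \sqrt{21}}{3} + 2\right) = 3090 - \left(2 + \frac{2 i \sqrt{21}}{3}\right) = 3088 - \frac{2 i \sqrt{21}}{3}$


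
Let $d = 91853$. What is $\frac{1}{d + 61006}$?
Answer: $\frac{1}{152859} \approx 6.542 \cdot 10^{-6}$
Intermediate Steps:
$\frac{1}{d + 61006} = \frac{1}{91853 + 61006} = \frac{1}{152859}$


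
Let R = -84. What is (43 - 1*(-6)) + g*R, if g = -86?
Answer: 7273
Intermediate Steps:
(43 - 1*(-6)) + g*R = (43 - 1*(-6)) - 86*(-84) = (43 + 6) + 7224 = 49 + 7224 = 7273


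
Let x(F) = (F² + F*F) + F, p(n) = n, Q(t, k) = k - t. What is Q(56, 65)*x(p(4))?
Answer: 324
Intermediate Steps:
x(F) = F + 2*F² (x(F) = (F² + F²) + F = 2*F² + F = F + 2*F²)
Q(56, 65)*x(p(4)) = (65 - 1*56)*(4*(1 + 2*4)) = (65 - 56)*(4*(1 + 8)) = 9*(4*9) = 9*36 = 324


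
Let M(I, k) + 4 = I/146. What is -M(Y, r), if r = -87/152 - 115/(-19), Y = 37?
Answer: 547/146 ≈ 3.7466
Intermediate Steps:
r = 833/152 (r = -87*1/152 - 115*(-1/19) = -87/152 + 115/19 = 833/152 ≈ 5.4803)
M(I, k) = -4 + I/146
-M(Y, r) = -(-4 + (1/146)*37) = -(-4 + 37/146) = -1*(-547/146) = 547/146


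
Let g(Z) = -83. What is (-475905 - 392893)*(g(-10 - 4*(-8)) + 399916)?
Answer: -347374110734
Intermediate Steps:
(-475905 - 392893)*(g(-10 - 4*(-8)) + 399916) = (-475905 - 392893)*(-83 + 399916) = -868798*399833 = -347374110734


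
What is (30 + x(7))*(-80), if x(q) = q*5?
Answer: -5200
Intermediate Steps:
x(q) = 5*q
(30 + x(7))*(-80) = (30 + 5*7)*(-80) = (30 + 35)*(-80) = 65*(-80) = -5200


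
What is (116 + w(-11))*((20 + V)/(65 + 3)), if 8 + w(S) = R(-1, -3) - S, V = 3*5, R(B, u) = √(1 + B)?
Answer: 245/4 ≈ 61.250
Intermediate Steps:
V = 15
w(S) = -8 - S (w(S) = -8 + (√(1 - 1) - S) = -8 + (√0 - S) = -8 + (0 - S) = -8 - S)
(116 + w(-11))*((20 + V)/(65 + 3)) = (116 + (-8 - 1*(-11)))*((20 + 15)/(65 + 3)) = (116 + (-8 + 11))*(35/68) = (116 + 3)*(35*(1/68)) = 119*(35/68) = 245/4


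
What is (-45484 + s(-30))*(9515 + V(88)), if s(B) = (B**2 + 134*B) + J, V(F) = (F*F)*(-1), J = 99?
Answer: -85902355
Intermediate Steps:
V(F) = -F**2 (V(F) = F**2*(-1) = -F**2)
s(B) = 99 + B**2 + 134*B (s(B) = (B**2 + 134*B) + 99 = 99 + B**2 + 134*B)
(-45484 + s(-30))*(9515 + V(88)) = (-45484 + (99 + (-30)**2 + 134*(-30)))*(9515 - 1*88**2) = (-45484 + (99 + 900 - 4020))*(9515 - 1*7744) = (-45484 - 3021)*(9515 - 7744) = -48505*1771 = -85902355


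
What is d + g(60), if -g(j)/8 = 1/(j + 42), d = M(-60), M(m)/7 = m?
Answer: -21424/51 ≈ -420.08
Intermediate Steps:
M(m) = 7*m
d = -420 (d = 7*(-60) = -420)
g(j) = -8/(42 + j) (g(j) = -8/(j + 42) = -8/(42 + j))
d + g(60) = -420 - 8/(42 + 60) = -420 - 8/102 = -420 - 8*1/102 = -420 - 4/51 = -21424/51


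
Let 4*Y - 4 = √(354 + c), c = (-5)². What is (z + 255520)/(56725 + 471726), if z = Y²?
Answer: 4088715/8455216 + √379/1056902 ≈ 0.48359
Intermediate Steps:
c = 25
Y = 1 + √379/4 (Y = 1 + √(354 + 25)/4 = 1 + √379/4 ≈ 5.8670)
z = (1 + √379/4)² ≈ 34.421
(z + 255520)/(56725 + 471726) = ((4 + √379)²/16 + 255520)/(56725 + 471726) = (255520 + (4 + √379)²/16)/528451 = (255520 + (4 + √379)²/16)*(1/528451) = 255520/528451 + (4 + √379)²/8455216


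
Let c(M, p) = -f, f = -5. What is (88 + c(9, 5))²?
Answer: 8649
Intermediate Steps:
c(M, p) = 5 (c(M, p) = -1*(-5) = 5)
(88 + c(9, 5))² = (88 + 5)² = 93² = 8649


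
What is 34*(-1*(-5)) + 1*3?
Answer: 173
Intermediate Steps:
34*(-1*(-5)) + 1*3 = 34*5 + 3 = 170 + 3 = 173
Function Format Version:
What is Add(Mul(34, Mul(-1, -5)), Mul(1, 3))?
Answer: 173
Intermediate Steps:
Add(Mul(34, Mul(-1, -5)), Mul(1, 3)) = Add(Mul(34, 5), 3) = Add(170, 3) = 173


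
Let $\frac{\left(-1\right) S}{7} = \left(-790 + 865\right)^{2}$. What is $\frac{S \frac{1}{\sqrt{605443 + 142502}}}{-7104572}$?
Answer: $\frac{2625 \sqrt{83105}}{118085091212} \approx 6.4084 \cdot 10^{-6}$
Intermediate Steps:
$S = -39375$ ($S = - 7 \left(-790 + 865\right)^{2} = - 7 \cdot 75^{2} = \left(-7\right) 5625 = -39375$)
$\frac{S \frac{1}{\sqrt{605443 + 142502}}}{-7104572} = \frac{\left(-39375\right) \frac{1}{\sqrt{605443 + 142502}}}{-7104572} = - \frac{39375}{\sqrt{747945}} \left(- \frac{1}{7104572}\right) = - \frac{39375}{3 \sqrt{83105}} \left(- \frac{1}{7104572}\right) = - 39375 \frac{\sqrt{83105}}{249315} \left(- \frac{1}{7104572}\right) = - \frac{2625 \sqrt{83105}}{16621} \left(- \frac{1}{7104572}\right) = \frac{2625 \sqrt{83105}}{118085091212}$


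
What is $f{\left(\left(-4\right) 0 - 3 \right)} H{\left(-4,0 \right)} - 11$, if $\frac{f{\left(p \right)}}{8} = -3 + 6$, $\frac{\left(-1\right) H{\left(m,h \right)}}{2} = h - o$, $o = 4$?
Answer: $181$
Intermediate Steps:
$H{\left(m,h \right)} = 8 - 2 h$ ($H{\left(m,h \right)} = - 2 \left(h - 4\right) = - 2 \left(-4 + h\right) = 8 - 2 h$)
$f{\left(p \right)} = 24$ ($f{\left(p \right)} = 8 \left(-3 + 6\right) = 8 \cdot 3 = 24$)
$f{\left(\left(-4\right) 0 - 3 \right)} H{\left(-4,0 \right)} - 11 = 24 \left(8 - 0\right) - 11 = 24 \left(8 + 0\right) - 11 = 24 \cdot 8 - 11 = 192 - 11 = 181$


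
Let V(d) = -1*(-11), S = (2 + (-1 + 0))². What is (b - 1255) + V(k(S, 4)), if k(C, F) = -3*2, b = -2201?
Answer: -3445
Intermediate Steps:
S = 1 (S = (2 - 1)² = 1² = 1)
k(C, F) = -6
V(d) = 11
(b - 1255) + V(k(S, 4)) = (-2201 - 1255) + 11 = -3456 + 11 = -3445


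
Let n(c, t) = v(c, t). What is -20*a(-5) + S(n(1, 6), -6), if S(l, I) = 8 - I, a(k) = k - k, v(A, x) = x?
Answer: 14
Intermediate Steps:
n(c, t) = t
a(k) = 0
-20*a(-5) + S(n(1, 6), -6) = -20*0 + (8 - 1*(-6)) = 0 + (8 + 6) = 0 + 14 = 14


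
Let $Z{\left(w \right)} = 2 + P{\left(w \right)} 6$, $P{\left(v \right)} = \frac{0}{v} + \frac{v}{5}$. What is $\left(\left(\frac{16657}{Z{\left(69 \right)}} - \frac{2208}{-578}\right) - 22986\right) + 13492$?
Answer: $- \frac{1138819323}{122536} \approx -9293.8$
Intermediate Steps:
$P{\left(v \right)} = \frac{v}{5}$ ($P{\left(v \right)} = 0 + v \frac{1}{5} = 0 + \frac{v}{5} = \frac{v}{5}$)
$Z{\left(w \right)} = 2 + \frac{6 w}{5}$ ($Z{\left(w \right)} = 2 + \frac{w}{5} \cdot 6 = 2 + \frac{6 w}{5}$)
$\left(\left(\frac{16657}{Z{\left(69 \right)}} - \frac{2208}{-578}\right) - 22986\right) + 13492 = \left(\left(\frac{16657}{2 + \frac{6}{5} \cdot 69} - \frac{2208}{-578}\right) - 22986\right) + 13492 = \left(\left(\frac{16657}{2 + \frac{414}{5}} - - \frac{1104}{289}\right) - 22986\right) + 13492 = \left(\left(\frac{16657}{\frac{424}{5}} + \frac{1104}{289}\right) - 22986\right) + 13492 = \left(\left(16657 \cdot \frac{5}{424} + \frac{1104}{289}\right) - 22986\right) + 13492 = \left(\left(\frac{83285}{424} + \frac{1104}{289}\right) - 22986\right) + 13492 = \left(\frac{24537461}{122536} - 22986\right) + 13492 = - \frac{2792075035}{122536} + 13492 = - \frac{1138819323}{122536}$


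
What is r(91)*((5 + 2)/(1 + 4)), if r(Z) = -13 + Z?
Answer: 546/5 ≈ 109.20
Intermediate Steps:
r(91)*((5 + 2)/(1 + 4)) = (-13 + 91)*((5 + 2)/(1 + 4)) = 78*(7/5) = 546/5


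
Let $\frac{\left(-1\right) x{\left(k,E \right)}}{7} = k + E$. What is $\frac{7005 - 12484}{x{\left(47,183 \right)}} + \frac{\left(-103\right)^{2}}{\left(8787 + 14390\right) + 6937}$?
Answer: $\frac{6502682}{1731555} \approx 3.7554$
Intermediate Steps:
$x{\left(k,E \right)} = - 7 E - 7 k$ ($x{\left(k,E \right)} = - 7 \left(k + E\right) = - 7 \left(E + k\right) = - 7 E - 7 k$)
$\frac{7005 - 12484}{x{\left(47,183 \right)}} + \frac{\left(-103\right)^{2}}{\left(8787 + 14390\right) + 6937} = \frac{7005 - 12484}{\left(-7\right) 183 - 329} + \frac{\left(-103\right)^{2}}{\left(8787 + 14390\right) + 6937} = \frac{7005 - 12484}{-1281 - 329} + \frac{10609}{23177 + 6937} = - \frac{5479}{-1610} + \frac{10609}{30114} = \left(-5479\right) \left(- \frac{1}{1610}\right) + 10609 \cdot \frac{1}{30114} = \frac{5479}{1610} + \frac{10609}{30114} = \frac{6502682}{1731555}$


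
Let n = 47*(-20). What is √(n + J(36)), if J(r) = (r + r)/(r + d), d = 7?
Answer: 2*I*√433741/43 ≈ 30.632*I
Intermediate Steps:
J(r) = 2*r/(7 + r) (J(r) = (r + r)/(r + 7) = (2*r)/(7 + r) = 2*r/(7 + r))
n = -940
√(n + J(36)) = √(-940 + 2*36/(7 + 36)) = √(-940 + 2*36/43) = √(-940 + 2*36*(1/43)) = √(-940 + 72/43) = √(-40348/43) = 2*I*√433741/43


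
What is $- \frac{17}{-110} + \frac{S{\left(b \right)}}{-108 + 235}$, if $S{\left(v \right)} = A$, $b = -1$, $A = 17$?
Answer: $\frac{4029}{13970} \approx 0.2884$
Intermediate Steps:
$S{\left(v \right)} = 17$
$- \frac{17}{-110} + \frac{S{\left(b \right)}}{-108 + 235} = - \frac{17}{-110} + \frac{17}{-108 + 235} = \left(-17\right) \left(- \frac{1}{110}\right) + \frac{17}{127} = \frac{17}{110} + 17 \cdot \frac{1}{127} = \frac{17}{110} + \frac{17}{127} = \frac{4029}{13970}$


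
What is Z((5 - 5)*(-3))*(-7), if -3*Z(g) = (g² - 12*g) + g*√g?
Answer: 0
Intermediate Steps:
Z(g) = 4*g - g²/3 - g^(3/2)/3 (Z(g) = -((g² - 12*g) + g*√g)/3 = -((g² - 12*g) + g^(3/2))/3 = -(g² + g^(3/2) - 12*g)/3 = 4*g - g²/3 - g^(3/2)/3)
Z((5 - 5)*(-3))*(-7) = (4*((5 - 5)*(-3)) - 9*(5 - 5)²/3 - (-3*I*√3*(5 - 5)^(3/2))/3)*(-7) = (4*(0*(-3)) - (0*(-3))²/3 - (0*(-3))^(3/2)/3)*(-7) = (4*0 - ⅓*0² - 0^(3/2)/3)*(-7) = (0 - ⅓*0 - ⅓*0)*(-7) = (0 + 0 + 0)*(-7) = 0*(-7) = 0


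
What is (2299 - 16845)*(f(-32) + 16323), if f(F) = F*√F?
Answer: -237434358 + 1861888*I*√2 ≈ -2.3743e+8 + 2.6331e+6*I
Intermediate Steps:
f(F) = F^(3/2)
(2299 - 16845)*(f(-32) + 16323) = (2299 - 16845)*((-32)^(3/2) + 16323) = -14546*(-128*I*√2 + 16323) = -14546*(16323 - 128*I*√2) = -237434358 + 1861888*I*√2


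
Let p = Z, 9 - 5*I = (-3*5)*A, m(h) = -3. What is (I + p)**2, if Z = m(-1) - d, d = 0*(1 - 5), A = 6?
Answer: 7056/25 ≈ 282.24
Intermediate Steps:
d = 0 (d = 0*(-4) = 0)
I = 99/5 (I = 9/5 - (-3*5)*6/5 = 9/5 - (-3)*6 = 9/5 - 1/5*(-90) = 9/5 + 18 = 99/5 ≈ 19.800)
Z = -3 (Z = -3 - 1*0 = -3 + 0 = -3)
p = -3
(I + p)**2 = (99/5 - 3)**2 = (84/5)**2 = 7056/25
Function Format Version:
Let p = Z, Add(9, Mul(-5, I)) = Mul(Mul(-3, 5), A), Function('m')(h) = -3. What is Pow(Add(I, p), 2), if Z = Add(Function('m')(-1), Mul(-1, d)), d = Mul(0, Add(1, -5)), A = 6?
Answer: Rational(7056, 25) ≈ 282.24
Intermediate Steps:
d = 0 (d = Mul(0, -4) = 0)
I = Rational(99, 5) (I = Add(Rational(9, 5), Mul(Rational(-1, 5), Mul(Mul(-3, 5), 6))) = Add(Rational(9, 5), Mul(Rational(-1, 5), Mul(-15, 6))) = Add(Rational(9, 5), Mul(Rational(-1, 5), -90)) = Add(Rational(9, 5), 18) = Rational(99, 5) ≈ 19.800)
Z = -3 (Z = Add(-3, Mul(-1, 0)) = Add(-3, 0) = -3)
p = -3
Pow(Add(I, p), 2) = Pow(Add(Rational(99, 5), -3), 2) = Pow(Rational(84, 5), 2) = Rational(7056, 25)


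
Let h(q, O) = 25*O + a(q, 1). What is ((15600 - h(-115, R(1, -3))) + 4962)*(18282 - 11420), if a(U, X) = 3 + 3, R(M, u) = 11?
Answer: 139168222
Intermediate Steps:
a(U, X) = 6
h(q, O) = 6 + 25*O (h(q, O) = 25*O + 6 = 6 + 25*O)
((15600 - h(-115, R(1, -3))) + 4962)*(18282 - 11420) = ((15600 - (6 + 25*11)) + 4962)*(18282 - 11420) = ((15600 - (6 + 275)) + 4962)*6862 = ((15600 - 1*281) + 4962)*6862 = ((15600 - 281) + 4962)*6862 = (15319 + 4962)*6862 = 20281*6862 = 139168222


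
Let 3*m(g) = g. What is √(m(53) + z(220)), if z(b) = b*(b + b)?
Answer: √871359/3 ≈ 311.16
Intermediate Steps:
z(b) = 2*b² (z(b) = b*(2*b) = 2*b²)
m(g) = g/3
√(m(53) + z(220)) = √((⅓)*53 + 2*220²) = √(53/3 + 2*48400) = √(53/3 + 96800) = √(290453/3) = √871359/3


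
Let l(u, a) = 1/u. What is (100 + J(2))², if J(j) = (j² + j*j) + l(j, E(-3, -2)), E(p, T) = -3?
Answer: 47089/4 ≈ 11772.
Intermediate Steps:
J(j) = 1/j + 2*j² (J(j) = (j² + j*j) + 1/j = (j² + j²) + 1/j = 2*j² + 1/j = 1/j + 2*j²)
(100 + J(2))² = (100 + (1 + 2*2³)/2)² = (100 + (1 + 2*8)/2)² = (100 + (1 + 16)/2)² = (100 + (½)*17)² = (100 + 17/2)² = (217/2)² = 47089/4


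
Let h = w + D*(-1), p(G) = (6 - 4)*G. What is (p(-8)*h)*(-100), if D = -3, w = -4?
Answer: -1600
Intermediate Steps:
p(G) = 2*G
h = -1 (h = -4 - 3*(-1) = -4 + 3 = -1)
(p(-8)*h)*(-100) = ((2*(-8))*(-1))*(-100) = -16*(-1)*(-100) = 16*(-100) = -1600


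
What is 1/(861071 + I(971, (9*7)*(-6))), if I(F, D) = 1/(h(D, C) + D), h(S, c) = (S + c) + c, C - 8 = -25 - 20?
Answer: 830/714688929 ≈ 1.1613e-6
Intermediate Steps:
C = -37 (C = 8 + (-25 - 20) = 8 - 45 = -37)
h(S, c) = S + 2*c
I(F, D) = 1/(-74 + 2*D) (I(F, D) = 1/((D + 2*(-37)) + D) = 1/((D - 74) + D) = 1/((-74 + D) + D) = 1/(-74 + 2*D))
1/(861071 + I(971, (9*7)*(-6))) = 1/(861071 + 1/(2*(-37 + (9*7)*(-6)))) = 1/(861071 + 1/(2*(-37 + 63*(-6)))) = 1/(861071 + 1/(2*(-37 - 378))) = 1/(861071 + (½)/(-415)) = 1/(861071 + (½)*(-1/415)) = 1/(861071 - 1/830) = 1/(714688929/830) = 830/714688929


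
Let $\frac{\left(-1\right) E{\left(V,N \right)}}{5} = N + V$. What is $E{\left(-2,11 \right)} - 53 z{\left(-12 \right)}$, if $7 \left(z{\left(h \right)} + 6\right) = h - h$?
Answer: $273$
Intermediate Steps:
$E{\left(V,N \right)} = - 5 N - 5 V$ ($E{\left(V,N \right)} = - 5 \left(N + V\right) = - 5 N - 5 V$)
$z{\left(h \right)} = -6$ ($z{\left(h \right)} = -6 + \frac{h - h}{7} = -6 + \frac{1}{7} \cdot 0 = -6 + 0 = -6$)
$E{\left(-2,11 \right)} - 53 z{\left(-12 \right)} = \left(\left(-5\right) 11 - -10\right) - -318 = \left(-55 + 10\right) + 318 = -45 + 318 = 273$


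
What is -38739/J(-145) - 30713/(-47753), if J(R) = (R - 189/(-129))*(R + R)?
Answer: -24573264641/85472139640 ≈ -0.28750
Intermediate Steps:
J(R) = 2*R*(63/43 + R) (J(R) = (R - 189*(-1/129))*(2*R) = (R + 63/43)*(2*R) = (63/43 + R)*(2*R) = 2*R*(63/43 + R))
-38739/J(-145) - 30713/(-47753) = -38739*(-43/(290*(63 + 43*(-145)))) - 30713/(-47753) = -38739*(-43/(290*(63 - 6235))) - 30713*(-1/47753) = -38739/((2/43)*(-145)*(-6172)) + 30713/47753 = -38739/1789880/43 + 30713/47753 = -38739*43/1789880 + 30713/47753 = -1665777/1789880 + 30713/47753 = -24573264641/85472139640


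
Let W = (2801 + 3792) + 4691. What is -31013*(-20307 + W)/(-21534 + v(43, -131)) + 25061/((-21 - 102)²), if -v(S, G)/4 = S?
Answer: -4233008619505/328390074 ≈ -12890.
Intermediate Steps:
W = 11284 (W = 6593 + 4691 = 11284)
v(S, G) = -4*S
-31013*(-20307 + W)/(-21534 + v(43, -131)) + 25061/((-21 - 102)²) = -31013*(-20307 + 11284)/(-21534 - 4*43) + 25061/((-21 - 102)²) = -31013*(-9023/(-21534 - 172)) + 25061/((-123)²) = -31013/((-21706*(-1/9023))) + 25061/15129 = -31013/21706/9023 + 25061*(1/15129) = -31013*9023/21706 + 25061/15129 = -279830299/21706 + 25061/15129 = -4233008619505/328390074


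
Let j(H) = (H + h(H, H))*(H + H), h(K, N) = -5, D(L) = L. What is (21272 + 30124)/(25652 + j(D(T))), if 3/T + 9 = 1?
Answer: 1644672/820993 ≈ 2.0033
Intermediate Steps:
T = -3/8 (T = 3/(-9 + 1) = 3/(-8) = 3*(-⅛) = -3/8 ≈ -0.37500)
j(H) = 2*H*(-5 + H) (j(H) = (H - 5)*(H + H) = (-5 + H)*(2*H) = 2*H*(-5 + H))
(21272 + 30124)/(25652 + j(D(T))) = (21272 + 30124)/(25652 + 2*(-3/8)*(-5 - 3/8)) = 51396/(25652 + 2*(-3/8)*(-43/8)) = 51396/(25652 + 129/32) = 51396/(820993/32) = 51396*(32/820993) = 1644672/820993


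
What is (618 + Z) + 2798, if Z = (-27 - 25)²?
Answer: 6120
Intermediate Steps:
Z = 2704 (Z = (-52)² = 2704)
(618 + Z) + 2798 = (618 + 2704) + 2798 = 3322 + 2798 = 6120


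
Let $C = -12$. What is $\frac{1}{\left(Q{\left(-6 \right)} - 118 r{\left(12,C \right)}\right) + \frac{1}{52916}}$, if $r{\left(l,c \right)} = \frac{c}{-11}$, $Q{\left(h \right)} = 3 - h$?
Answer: $- \frac{582076}{69690361} \approx -0.0083523$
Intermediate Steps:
$r{\left(l,c \right)} = - \frac{c}{11}$ ($r{\left(l,c \right)} = c \left(- \frac{1}{11}\right) = - \frac{c}{11}$)
$\frac{1}{\left(Q{\left(-6 \right)} - 118 r{\left(12,C \right)}\right) + \frac{1}{52916}} = \frac{1}{\left(\left(3 - -6\right) - 118 \left(\left(- \frac{1}{11}\right) \left(-12\right)\right)\right) + \frac{1}{52916}} = \frac{1}{\left(\left(3 + 6\right) - \frac{1416}{11}\right) + \frac{1}{52916}} = \frac{1}{\left(9 - \frac{1416}{11}\right) + \frac{1}{52916}} = \frac{1}{- \frac{1317}{11} + \frac{1}{52916}} = \frac{1}{- \frac{69690361}{582076}} = - \frac{582076}{69690361}$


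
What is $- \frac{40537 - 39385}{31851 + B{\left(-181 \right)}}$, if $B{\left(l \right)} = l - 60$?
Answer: $- \frac{576}{15805} \approx -0.036444$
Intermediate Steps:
$B{\left(l \right)} = -60 + l$ ($B{\left(l \right)} = l - 60 = -60 + l$)
$- \frac{40537 - 39385}{31851 + B{\left(-181 \right)}} = - \frac{40537 - 39385}{31851 - 241} = - \frac{1152}{31851 - 241} = - \frac{1152}{31610} = \left(-1\right) \frac{576}{15805} = - \frac{576}{15805}$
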